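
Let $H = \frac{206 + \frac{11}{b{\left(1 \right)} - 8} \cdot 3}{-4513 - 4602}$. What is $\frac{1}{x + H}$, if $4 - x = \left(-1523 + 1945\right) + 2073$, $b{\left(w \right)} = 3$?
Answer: $- \frac{45575}{113528322} \approx -0.00040144$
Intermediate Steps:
$x = -2491$ ($x = 4 - \left(\left(-1523 + 1945\right) + 2073\right) = 4 - \left(422 + 2073\right) = 4 - 2495 = -2491$)
$H = - \frac{997}{45575}$ ($H = \frac{206 + \frac{11}{3 - 8} \cdot 3}{-4513 - 4602} = \frac{206 + \frac{11}{-5} \cdot 3}{-9115} = \left(206 + 11 \left(- \frac{1}{5}\right) 3\right) \left(- \frac{1}{9115}\right) = \left(206 - \frac{33}{5}\right) \left(- \frac{1}{9115}\right) = \frac{997}{5} \left(- \frac{1}{9115}\right) = - \frac{997}{45575} \approx -0.021876$)
$\frac{1}{x + H} = \frac{1}{-2491 - \frac{997}{45575}} = \frac{1}{- \frac{113528322}{45575}} = - \frac{45575}{113528322}$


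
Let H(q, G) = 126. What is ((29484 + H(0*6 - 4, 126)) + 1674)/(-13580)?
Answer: -7821/3395 ≈ -2.3037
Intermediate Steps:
((29484 + H(0*6 - 4, 126)) + 1674)/(-13580) = ((29484 + 126) + 1674)/(-13580) = (29610 + 1674)*(-1/13580) = 31284*(-1/13580) = -7821/3395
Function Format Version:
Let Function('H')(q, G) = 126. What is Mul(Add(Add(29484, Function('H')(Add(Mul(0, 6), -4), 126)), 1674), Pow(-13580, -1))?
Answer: Rational(-7821, 3395) ≈ -2.3037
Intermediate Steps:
Mul(Add(Add(29484, Function('H')(Add(Mul(0, 6), -4), 126)), 1674), Pow(-13580, -1)) = Mul(Add(Add(29484, 126), 1674), Pow(-13580, -1)) = Mul(Add(29610, 1674), Rational(-1, 13580)) = Mul(31284, Rational(-1, 13580)) = Rational(-7821, 3395)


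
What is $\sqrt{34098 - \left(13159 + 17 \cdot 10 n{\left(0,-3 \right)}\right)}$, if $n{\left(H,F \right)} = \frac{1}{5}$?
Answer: $\sqrt{20905} \approx 144.59$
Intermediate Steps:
$n{\left(H,F \right)} = \frac{1}{5}$
$\sqrt{34098 - \left(13159 + 17 \cdot 10 n{\left(0,-3 \right)}\right)} = \sqrt{34098 - \left(13159 + 17 \cdot 10 \cdot \frac{1}{5}\right)} = \sqrt{34098 - \left(13159 + 170 \cdot \frac{1}{5}\right)} = \sqrt{34098 - \left(13159 + 34\right)} = \sqrt{34098 - 13193} = \sqrt{20905}$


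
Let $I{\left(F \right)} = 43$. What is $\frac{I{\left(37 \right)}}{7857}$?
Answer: $\frac{43}{7857} \approx 0.0054728$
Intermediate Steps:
$\frac{I{\left(37 \right)}}{7857} = \frac{43}{7857}$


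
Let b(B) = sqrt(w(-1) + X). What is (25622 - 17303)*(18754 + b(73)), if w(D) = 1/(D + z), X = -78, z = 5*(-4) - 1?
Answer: 156014526 + 8319*I*sqrt(37774)/22 ≈ 1.5601e+8 + 73493.0*I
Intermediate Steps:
z = -21 (z = -20 - 1 = -21)
w(D) = 1/(-21 + D) (w(D) = 1/(D - 21) = 1/(-21 + D))
b(B) = I*sqrt(37774)/22 (b(B) = sqrt(1/(-21 - 1) - 78) = sqrt(1/(-22) - 78) = sqrt(-1/22 - 78) = sqrt(-1717/22) = I*sqrt(37774)/22)
(25622 - 17303)*(18754 + b(73)) = (25622 - 17303)*(18754 + I*sqrt(37774)/22) = 8319*(18754 + I*sqrt(37774)/22) = 156014526 + 8319*I*sqrt(37774)/22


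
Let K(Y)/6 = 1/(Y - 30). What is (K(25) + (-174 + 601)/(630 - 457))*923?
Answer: 1012531/865 ≈ 1170.6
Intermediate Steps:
K(Y) = 6/(-30 + Y) (K(Y) = 6/(Y - 30) = 6/(-30 + Y))
(K(25) + (-174 + 601)/(630 - 457))*923 = (6/(-30 + 25) + (-174 + 601)/(630 - 457))*923 = (6/(-5) + 427/173)*923 = (6*(-1/5) + 427*(1/173))*923 = (-6/5 + 427/173)*923 = (1097/865)*923 = 1012531/865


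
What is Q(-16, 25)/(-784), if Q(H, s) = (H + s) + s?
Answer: -17/392 ≈ -0.043367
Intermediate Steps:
Q(H, s) = H + 2*s
Q(-16, 25)/(-784) = (-16 + 2*25)/(-784) = (-16 + 50)*(-1/784) = 34*(-1/784) = -17/392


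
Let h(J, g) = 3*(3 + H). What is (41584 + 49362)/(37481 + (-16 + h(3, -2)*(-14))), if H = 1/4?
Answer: 181892/74657 ≈ 2.4364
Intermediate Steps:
H = ¼ ≈ 0.25000
h(J, g) = 39/4 (h(J, g) = 3*(3 + ¼) = 3*(13/4) = 39/4)
(41584 + 49362)/(37481 + (-16 + h(3, -2)*(-14))) = (41584 + 49362)/(37481 + (-16 + (39/4)*(-14))) = 90946/(37481 + (-16 - 273/2)) = 90946/(37481 - 305/2) = 90946/(74657/2) = 90946*(2/74657) = 181892/74657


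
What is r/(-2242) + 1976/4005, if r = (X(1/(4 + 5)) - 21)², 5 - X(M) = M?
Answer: 30515603/80812890 ≈ 0.37761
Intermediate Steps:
X(M) = 5 - M
r = 21025/81 (r = ((5 - 1/(4 + 5)) - 21)² = ((5 - 1/9) - 21)² = ((5 - 1*⅑) - 21)² = ((5 - ⅑) - 21)² = (44/9 - 21)² = (-145/9)² = 21025/81 ≈ 259.57)
r/(-2242) + 1976/4005 = (21025/81)/(-2242) + 1976/4005 = (21025/81)*(-1/2242) + 1976*(1/4005) = -21025/181602 + 1976/4005 = 30515603/80812890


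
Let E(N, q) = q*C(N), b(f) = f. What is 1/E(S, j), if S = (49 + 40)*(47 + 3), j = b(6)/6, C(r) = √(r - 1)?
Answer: √4449/4449 ≈ 0.014992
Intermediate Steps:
C(r) = √(-1 + r)
j = 1 (j = 6/6 = 6*(⅙) = 1)
S = 4450 (S = 89*50 = 4450)
E(N, q) = q*√(-1 + N)
1/E(S, j) = 1/(1*√(-1 + 4450)) = 1/(1*√4449) = 1/(√4449) = √4449/4449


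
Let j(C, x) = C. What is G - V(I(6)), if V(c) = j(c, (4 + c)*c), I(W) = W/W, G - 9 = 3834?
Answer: 3842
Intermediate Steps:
G = 3843 (G = 9 + 3834 = 3843)
I(W) = 1
V(c) = c
G - V(I(6)) = 3843 - 1*1 = 3843 - 1 = 3842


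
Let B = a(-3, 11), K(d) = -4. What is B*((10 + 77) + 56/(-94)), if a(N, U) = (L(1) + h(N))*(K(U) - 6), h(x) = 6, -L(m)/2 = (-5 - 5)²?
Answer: 7878340/47 ≈ 1.6762e+5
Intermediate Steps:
L(m) = -200 (L(m) = -2*(-5 - 5)² = -2*(-10)² = -2*100 = -200)
a(N, U) = 1940 (a(N, U) = (-200 + 6)*(-4 - 6) = -194*(-10) = 1940)
B = 1940
B*((10 + 77) + 56/(-94)) = 1940*((10 + 77) + 56/(-94)) = 1940*(87 + 56*(-1/94)) = 1940*(87 - 28/47) = 1940*(4061/47) = 7878340/47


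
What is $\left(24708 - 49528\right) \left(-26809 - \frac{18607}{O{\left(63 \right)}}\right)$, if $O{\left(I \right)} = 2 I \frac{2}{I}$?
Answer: $780855815$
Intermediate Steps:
$O{\left(I \right)} = 4$
$\left(24708 - 49528\right) \left(-26809 - \frac{18607}{O{\left(63 \right)}}\right) = \left(24708 - 49528\right) \left(-26809 - \frac{18607}{4}\right) = - 24820 \left(-26809 - \frac{18607}{4}\right) = \left(-24820\right) \left(- \frac{125843}{4}\right) = 780855815$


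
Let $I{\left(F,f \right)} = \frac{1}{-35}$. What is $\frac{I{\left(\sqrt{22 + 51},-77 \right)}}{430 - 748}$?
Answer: $\frac{1}{11130} \approx 8.9847 \cdot 10^{-5}$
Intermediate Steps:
$I{\left(F,f \right)} = - \frac{1}{35}$
$\frac{I{\left(\sqrt{22 + 51},-77 \right)}}{430 - 748} = - \frac{1}{35 \left(430 - 748\right)} = - \frac{1}{35 \left(-318\right)} = \left(- \frac{1}{35}\right) \left(- \frac{1}{318}\right) = \frac{1}{11130}$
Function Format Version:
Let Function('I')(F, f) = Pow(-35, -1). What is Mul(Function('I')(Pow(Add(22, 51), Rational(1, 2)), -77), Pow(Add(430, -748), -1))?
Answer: Rational(1, 11130) ≈ 8.9847e-5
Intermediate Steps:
Function('I')(F, f) = Rational(-1, 35)
Mul(Function('I')(Pow(Add(22, 51), Rational(1, 2)), -77), Pow(Add(430, -748), -1)) = Mul(Rational(-1, 35), Pow(Add(430, -748), -1)) = Mul(Rational(-1, 35), Pow(-318, -1)) = Mul(Rational(-1, 35), Rational(-1, 318)) = Rational(1, 11130)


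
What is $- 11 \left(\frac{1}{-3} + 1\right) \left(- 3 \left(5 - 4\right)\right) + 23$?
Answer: $45$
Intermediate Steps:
$- 11 \left(\frac{1}{-3} + 1\right) \left(- 3 \left(5 - 4\right)\right) + 23 = - 11 \left(- \frac{1}{3} + 1\right) \left(\left(-3\right) 1\right) + 23 = - 11 \cdot \frac{2}{3} \left(-3\right) + 23 = \left(-11\right) \left(-2\right) + 23 = 22 + 23 = 45$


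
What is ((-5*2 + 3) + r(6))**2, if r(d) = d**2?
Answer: 841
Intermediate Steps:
((-5*2 + 3) + r(6))**2 = ((-5*2 + 3) + 6**2)**2 = ((-10 + 3) + 36)**2 = (-7 + 36)**2 = 29**2 = 841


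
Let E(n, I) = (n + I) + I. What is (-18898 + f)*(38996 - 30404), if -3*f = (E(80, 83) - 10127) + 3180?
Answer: -143179952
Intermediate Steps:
E(n, I) = n + 2*I (E(n, I) = (I + n) + I = n + 2*I)
f = 6701/3 (f = -(((80 + 2*83) - 10127) + 3180)/3 = -(((80 + 166) - 10127) + 3180)/3 = -((246 - 10127) + 3180)/3 = -(-9881 + 3180)/3 = -⅓*(-6701) = 6701/3 ≈ 2233.7)
(-18898 + f)*(38996 - 30404) = (-18898 + 6701/3)*(38996 - 30404) = -49993/3*8592 = -143179952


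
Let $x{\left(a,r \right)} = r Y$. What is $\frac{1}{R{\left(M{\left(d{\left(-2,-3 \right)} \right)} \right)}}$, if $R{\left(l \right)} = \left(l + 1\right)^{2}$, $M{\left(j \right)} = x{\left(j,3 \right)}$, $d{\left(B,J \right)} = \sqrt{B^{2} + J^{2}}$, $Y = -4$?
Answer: $\frac{1}{121} \approx 0.0082645$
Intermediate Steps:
$x{\left(a,r \right)} = - 4 r$ ($x{\left(a,r \right)} = r \left(-4\right) = - 4 r$)
$M{\left(j \right)} = -12$ ($M{\left(j \right)} = \left(-4\right) 3 = -12$)
$R{\left(l \right)} = \left(1 + l\right)^{2}$
$\frac{1}{R{\left(M{\left(d{\left(-2,-3 \right)} \right)} \right)}} = \frac{1}{\left(1 - 12\right)^{2}} = \frac{1}{\left(-11\right)^{2}} = \frac{1}{121}$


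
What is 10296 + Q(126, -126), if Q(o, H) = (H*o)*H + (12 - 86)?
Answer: 2010598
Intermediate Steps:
Q(o, H) = -74 + o*H² (Q(o, H) = o*H² - 74 = -74 + o*H²)
10296 + Q(126, -126) = 10296 + (-74 + 126*(-126)²) = 10296 + (-74 + 126*15876) = 10296 + (-74 + 2000376) = 10296 + 2000302 = 2010598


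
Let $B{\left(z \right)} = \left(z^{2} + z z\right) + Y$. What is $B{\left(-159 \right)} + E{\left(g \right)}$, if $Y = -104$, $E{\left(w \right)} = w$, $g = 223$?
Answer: $50681$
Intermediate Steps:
$B{\left(z \right)} = -104 + 2 z^{2}$ ($B{\left(z \right)} = \left(z^{2} + z z\right) - 104 = \left(z^{2} + z^{2}\right) - 104 = 2 z^{2} - 104 = -104 + 2 z^{2}$)
$B{\left(-159 \right)} + E{\left(g \right)} = \left(-104 + 2 \left(-159\right)^{2}\right) + 223 = \left(-104 + 2 \cdot 25281\right) + 223 = \left(-104 + 50562\right) + 223 = 50458 + 223 = 50681$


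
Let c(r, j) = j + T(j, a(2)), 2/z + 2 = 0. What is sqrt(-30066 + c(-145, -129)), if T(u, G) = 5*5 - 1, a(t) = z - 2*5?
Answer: I*sqrt(30171) ≈ 173.7*I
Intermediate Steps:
z = -1 (z = 2/(-2 + 0) = 2/(-2) = 2*(-1/2) = -1)
a(t) = -11 (a(t) = -1 - 2*5 = -1 - 10 = -11)
T(u, G) = 24 (T(u, G) = 25 - 1 = 24)
c(r, j) = 24 + j (c(r, j) = j + 24 = 24 + j)
sqrt(-30066 + c(-145, -129)) = sqrt(-30066 + (24 - 129)) = sqrt(-30066 - 105) = sqrt(-30171) = I*sqrt(30171)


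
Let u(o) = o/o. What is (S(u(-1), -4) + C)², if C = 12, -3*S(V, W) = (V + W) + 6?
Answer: 121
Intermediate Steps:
u(o) = 1
S(V, W) = -2 - V/3 - W/3 (S(V, W) = -((V + W) + 6)/3 = -(6 + V + W)/3 = -2 - V/3 - W/3)
(S(u(-1), -4) + C)² = ((-2 - ⅓*1 - ⅓*(-4)) + 12)² = ((-2 - ⅓ + 4/3) + 12)² = (-1 + 12)² = 11² = 121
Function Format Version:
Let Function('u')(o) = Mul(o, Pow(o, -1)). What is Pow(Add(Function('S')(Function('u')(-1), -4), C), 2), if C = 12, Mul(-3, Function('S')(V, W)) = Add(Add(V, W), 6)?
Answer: 121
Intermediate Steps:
Function('u')(o) = 1
Function('S')(V, W) = Add(-2, Mul(Rational(-1, 3), V), Mul(Rational(-1, 3), W)) (Function('S')(V, W) = Mul(Rational(-1, 3), Add(Add(V, W), 6)) = Mul(Rational(-1, 3), Add(6, V, W)) = Add(-2, Mul(Rational(-1, 3), V), Mul(Rational(-1, 3), W)))
Pow(Add(Function('S')(Function('u')(-1), -4), C), 2) = Pow(Add(Add(-2, Mul(Rational(-1, 3), 1), Mul(Rational(-1, 3), -4)), 12), 2) = Pow(Add(Add(-2, Rational(-1, 3), Rational(4, 3)), 12), 2) = Pow(Add(-1, 12), 2) = Pow(11, 2) = 121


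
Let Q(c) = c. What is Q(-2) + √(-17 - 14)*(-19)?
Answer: -2 - 19*I*√31 ≈ -2.0 - 105.79*I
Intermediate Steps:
Q(-2) + √(-17 - 14)*(-19) = -2 + √(-17 - 14)*(-19) = -2 + √(-31)*(-19) = -2 + (I*√31)*(-19) = -2 - 19*I*√31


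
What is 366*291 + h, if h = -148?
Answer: 106358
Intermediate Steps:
366*291 + h = 366*291 - 148 = 106506 - 148 = 106358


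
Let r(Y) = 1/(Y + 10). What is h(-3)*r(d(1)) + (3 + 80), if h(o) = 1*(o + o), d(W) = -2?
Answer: 329/4 ≈ 82.250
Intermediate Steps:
r(Y) = 1/(10 + Y)
h(o) = 2*o (h(o) = 1*(2*o) = 2*o)
h(-3)*r(d(1)) + (3 + 80) = (2*(-3))/(10 - 2) + (3 + 80) = -6/8 + 83 = -6*1/8 + 83 = -3/4 + 83 = 329/4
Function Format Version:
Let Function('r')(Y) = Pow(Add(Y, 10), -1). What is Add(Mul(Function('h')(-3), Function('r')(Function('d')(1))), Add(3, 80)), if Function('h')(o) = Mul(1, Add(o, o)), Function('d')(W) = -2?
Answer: Rational(329, 4) ≈ 82.250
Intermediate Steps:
Function('r')(Y) = Pow(Add(10, Y), -1)
Function('h')(o) = Mul(2, o) (Function('h')(o) = Mul(1, Mul(2, o)) = Mul(2, o))
Add(Mul(Function('h')(-3), Function('r')(Function('d')(1))), Add(3, 80)) = Add(Mul(Mul(2, -3), Pow(Add(10, -2), -1)), Add(3, 80)) = Add(Mul(-6, Pow(8, -1)), 83) = Add(Mul(-6, Rational(1, 8)), 83) = Add(Rational(-3, 4), 83) = Rational(329, 4)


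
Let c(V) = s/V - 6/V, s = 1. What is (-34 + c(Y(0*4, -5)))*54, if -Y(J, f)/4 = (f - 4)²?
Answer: -11011/6 ≈ -1835.2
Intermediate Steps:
Y(J, f) = -4*(-4 + f)² (Y(J, f) = -4*(f - 4)² = -4*(-4 + f)²)
c(V) = -5/V (c(V) = 1/V - 6/V = -5/V)
(-34 + c(Y(0*4, -5)))*54 = (-34 - 5*(-1/(4*(-4 - 5)²)))*54 = (-34 - 5/((-4*(-9)²)))*54 = (-34 - 5/((-4*81)))*54 = (-34 - 5/(-324))*54 = (-34 - 5*(-1/324))*54 = (-34 + 5/324)*54 = -11011/324*54 = -11011/6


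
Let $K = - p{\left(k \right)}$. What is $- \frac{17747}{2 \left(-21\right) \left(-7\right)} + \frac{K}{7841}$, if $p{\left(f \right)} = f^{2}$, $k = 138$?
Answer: $- \frac{144753163}{2305254} \approx -62.793$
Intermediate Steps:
$K = -19044$ ($K = - 138^{2} = \left(-1\right) 19044 = -19044$)
$- \frac{17747}{2 \left(-21\right) \left(-7\right)} + \frac{K}{7841} = - \frac{17747}{2 \left(-21\right) \left(-7\right)} - \frac{19044}{7841} = - \frac{17747}{\left(-42\right) \left(-7\right)} - \frac{19044}{7841} = - \frac{17747}{294} - \frac{19044}{7841} = - \frac{144753163}{2305254}$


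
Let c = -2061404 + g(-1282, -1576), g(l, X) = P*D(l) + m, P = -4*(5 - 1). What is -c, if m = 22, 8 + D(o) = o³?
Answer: -33709903034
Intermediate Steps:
D(o) = -8 + o³
P = -16 (P = -4*4 = -16)
g(l, X) = 150 - 16*l³ (g(l, X) = -16*(-8 + l³) + 22 = (128 - 16*l³) + 22 = 150 - 16*l³)
c = 33709903034 (c = -2061404 + (150 - 16*(-1282)³) = -2061404 + (150 - 16*(-2106997768)) = -2061404 + (150 + 33711964288) = -2061404 + 33711964438 = 33709903034)
-c = -1*33709903034 = -33709903034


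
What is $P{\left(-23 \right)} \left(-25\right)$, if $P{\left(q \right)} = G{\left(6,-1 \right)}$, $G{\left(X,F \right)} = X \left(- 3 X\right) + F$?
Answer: $2725$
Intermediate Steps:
$G{\left(X,F \right)} = F - 3 X^{2}$ ($G{\left(X,F \right)} = - 3 X^{2} + F = F - 3 X^{2}$)
$P{\left(q \right)} = -109$ ($P{\left(q \right)} = -1 - 3 \cdot 6^{2} = -1 - 108 = -109$)
$P{\left(-23 \right)} \left(-25\right) = \left(-109\right) \left(-25\right) = 2725$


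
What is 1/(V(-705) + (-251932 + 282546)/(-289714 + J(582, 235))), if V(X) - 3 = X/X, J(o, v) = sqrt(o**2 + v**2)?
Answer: 81716481748/318230926845 + 15307*sqrt(393949)/636461853690 ≈ 0.25680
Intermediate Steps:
V(X) = 4 (V(X) = 3 + X/X = 3 + 1 = 4)
1/(V(-705) + (-251932 + 282546)/(-289714 + J(582, 235))) = 1/(4 + (-251932 + 282546)/(-289714 + sqrt(582**2 + 235**2))) = 1/(4 + 30614/(-289714 + sqrt(338724 + 55225))) = 1/(4 + 30614/(-289714 + sqrt(393949)))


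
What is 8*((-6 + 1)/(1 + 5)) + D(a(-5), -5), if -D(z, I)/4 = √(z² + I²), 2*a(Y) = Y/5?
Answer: -20/3 - 2*√101 ≈ -26.766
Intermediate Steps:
a(Y) = Y/10 (a(Y) = (Y/5)/2 = Y/10)
D(z, I) = -4*√(I² + z²) (D(z, I) = -4*√(z² + I²) = -4*√(I² + z²))
8*((-6 + 1)/(1 + 5)) + D(a(-5), -5) = 8*((-6 + 1)/(1 + 5)) - 4*√((-5)² + ((⅒)*(-5))²) = 8*(-5/6) - 4*√(25 + (-½)²) = 8*(-5*⅙) - 4*√(25 + ¼) = 8*(-⅚) - 2*√101 = -20/3 - 2*√101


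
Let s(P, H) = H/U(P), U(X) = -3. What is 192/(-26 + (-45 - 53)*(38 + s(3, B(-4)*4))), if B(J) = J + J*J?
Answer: -96/1091 ≈ -0.087993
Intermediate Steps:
B(J) = J + J²
s(P, H) = -H/3 (s(P, H) = H/(-3) = H*(-⅓) = -H/3)
192/(-26 + (-45 - 53)*(38 + s(3, B(-4)*4))) = 192/(-26 + (-45 - 53)*(38 - (-4*(1 - 4))*4/3)) = 192/(-26 - 98*(38 - (-4*(-3))*4/3)) = 192/(-26 - 98*(38 - 4*4)) = 192/(-26 - 98*(38 - ⅓*48)) = 192/(-26 - 98*(38 - 16)) = 192/(-26 - 98*22) = 192/(-26 - 2156) = 192/(-2182) = 192*(-1/2182) = -96/1091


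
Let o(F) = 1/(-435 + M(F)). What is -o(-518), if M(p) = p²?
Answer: -1/267889 ≈ -3.7329e-6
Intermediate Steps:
o(F) = 1/(-435 + F²)
-o(-518) = -1/(-435 + (-518)²) = -1/(-435 + 268324) = -1/267889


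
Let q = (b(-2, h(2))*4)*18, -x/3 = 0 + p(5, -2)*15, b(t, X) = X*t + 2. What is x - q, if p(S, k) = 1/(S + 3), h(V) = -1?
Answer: -2349/8 ≈ -293.63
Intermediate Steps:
b(t, X) = 2 + X*t
p(S, k) = 1/(3 + S)
x = -45/8 (x = -3*(0 + 15/(3 + 5)) = -3*(0 + 15/8) = -3*15/8 = -45/8 ≈ -5.6250)
q = 288 (q = ((2 - 1*(-2))*4)*18 = ((2 + 2)*4)*18 = (4*4)*18 = 16*18 = 288)
x - q = -45/8 - 1*288 = -45/8 - 288 = -2349/8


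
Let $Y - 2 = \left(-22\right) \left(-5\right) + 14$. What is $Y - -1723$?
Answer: $1849$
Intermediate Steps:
$Y = 126$ ($Y = 2 + \left(\left(-22\right) \left(-5\right) + 14\right) = 2 + \left(110 + 14\right) = 2 + 124 = 126$)
$Y - -1723 = 126 - -1723 = 126 + 1723 = 1849$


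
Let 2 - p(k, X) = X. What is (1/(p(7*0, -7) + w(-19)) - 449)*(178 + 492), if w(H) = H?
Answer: -300897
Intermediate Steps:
p(k, X) = 2 - X
(1/(p(7*0, -7) + w(-19)) - 449)*(178 + 492) = (1/((2 - 1*(-7)) - 19) - 449)*(178 + 492) = (1/((2 + 7) - 19) - 449)*670 = (1/(9 - 19) - 449)*670 = (1/(-10) - 449)*670 = (-⅒ - 449)*670 = -4491/10*670 = -300897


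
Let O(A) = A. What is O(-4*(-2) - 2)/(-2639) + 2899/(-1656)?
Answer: -7660397/4370184 ≈ -1.7529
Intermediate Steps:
O(-4*(-2) - 2)/(-2639) + 2899/(-1656) = (-4*(-2) - 2)/(-2639) + 2899/(-1656) = (8 - 2)*(-1/2639) + 2899*(-1/1656) = 6*(-1/2639) - 2899/1656 = -6/2639 - 2899/1656 = -7660397/4370184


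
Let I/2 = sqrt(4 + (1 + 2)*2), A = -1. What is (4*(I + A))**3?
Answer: -7744 + 5504*sqrt(10) ≈ 9661.2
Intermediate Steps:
I = 2*sqrt(10) (I = 2*sqrt(4 + (1 + 2)*2) = 2*sqrt(4 + 3*2) = 2*sqrt(4 + 6) = 2*sqrt(10) ≈ 6.3246)
(4*(I + A))**3 = (4*(2*sqrt(10) - 1))**3 = (4*(-1 + 2*sqrt(10)))**3 = (-4 + 8*sqrt(10))**3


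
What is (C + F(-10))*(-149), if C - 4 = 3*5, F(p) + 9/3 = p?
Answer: -894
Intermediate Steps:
F(p) = -3 + p
C = 19 (C = 4 + 3*5 = 4 + 15 = 19)
(C + F(-10))*(-149) = (19 + (-3 - 10))*(-149) = (19 - 13)*(-149) = 6*(-149) = -894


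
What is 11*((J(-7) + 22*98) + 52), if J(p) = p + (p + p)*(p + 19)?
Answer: 22363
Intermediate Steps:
J(p) = p + 2*p*(19 + p) (J(p) = p + (2*p)*(19 + p) = p + 2*p*(19 + p))
11*((J(-7) + 22*98) + 52) = 11*((-7*(39 + 2*(-7)) + 22*98) + 52) = 11*((-7*(39 - 14) + 2156) + 52) = 11*((-7*25 + 2156) + 52) = 11*((-175 + 2156) + 52) = 11*(1981 + 52) = 11*2033 = 22363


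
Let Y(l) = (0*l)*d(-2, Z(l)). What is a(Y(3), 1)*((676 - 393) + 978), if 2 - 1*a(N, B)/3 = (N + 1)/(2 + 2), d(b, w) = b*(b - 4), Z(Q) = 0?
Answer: 26481/4 ≈ 6620.3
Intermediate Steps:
d(b, w) = b*(-4 + b)
Y(l) = 0 (Y(l) = (0*l)*(-2*(-4 - 2)) = 0*(-2*(-6)) = 0*12 = 0)
a(N, B) = 21/4 - 3*N/4 (a(N, B) = 6 - 3*(N + 1)/(2 + 2) = 6 - 3*(1 + N)/4 = 6 - 3*(¼ + N/4) = 6 + (-¾ - 3*N/4) = 21/4 - 3*N/4)
a(Y(3), 1)*((676 - 393) + 978) = (21/4 - ¾*0)*((676 - 393) + 978) = (21/4 + 0)*(283 + 978) = (21/4)*1261 = 26481/4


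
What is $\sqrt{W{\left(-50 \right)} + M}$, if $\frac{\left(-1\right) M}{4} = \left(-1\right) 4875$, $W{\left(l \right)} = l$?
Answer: $5 \sqrt{778} \approx 139.46$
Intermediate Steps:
$M = 19500$ ($M = - 4 \left(\left(-1\right) 4875\right) = \left(-4\right) \left(-4875\right) = 19500$)
$\sqrt{W{\left(-50 \right)} + M} = \sqrt{-50 + 19500} = \sqrt{19450} = 5 \sqrt{778}$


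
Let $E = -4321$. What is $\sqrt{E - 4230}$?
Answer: $i \sqrt{8551} \approx 92.472 i$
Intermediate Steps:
$\sqrt{E - 4230} = \sqrt{-4321 - 4230} = \sqrt{-8551} = i \sqrt{8551}$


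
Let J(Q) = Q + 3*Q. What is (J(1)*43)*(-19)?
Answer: -3268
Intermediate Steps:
J(Q) = 4*Q
(J(1)*43)*(-19) = ((4*1)*43)*(-19) = (4*43)*(-19) = 172*(-19) = -3268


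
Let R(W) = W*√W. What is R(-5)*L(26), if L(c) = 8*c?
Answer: -1040*I*√5 ≈ -2325.5*I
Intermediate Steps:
R(W) = W^(3/2)
R(-5)*L(26) = (-5)^(3/2)*(8*26) = -5*I*√5*208 = -1040*I*√5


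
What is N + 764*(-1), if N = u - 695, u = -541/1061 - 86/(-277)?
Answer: -428854334/293897 ≈ -1459.2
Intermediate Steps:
u = -58611/293897 (u = -541*1/1061 - 86*(-1/277) = -541/1061 + 86/277 = -58611/293897 ≈ -0.19943)
N = -204317026/293897 (N = -58611/293897 - 695 = -204317026/293897 ≈ -695.20)
N + 764*(-1) = -204317026/293897 + 764*(-1) = -204317026/293897 - 764 = -428854334/293897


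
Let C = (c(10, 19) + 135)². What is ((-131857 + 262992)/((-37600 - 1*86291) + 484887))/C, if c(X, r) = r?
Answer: 131135/8561381136 ≈ 1.5317e-5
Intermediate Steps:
C = 23716 (C = (19 + 135)² = 154² = 23716)
((-131857 + 262992)/((-37600 - 1*86291) + 484887))/C = ((-131857 + 262992)/((-37600 - 1*86291) + 484887))/23716 = (131135/((-37600 - 86291) + 484887))*(1/23716) = (131135/(-123891 + 484887))*(1/23716) = (131135/360996)*(1/23716) = 131135/8561381136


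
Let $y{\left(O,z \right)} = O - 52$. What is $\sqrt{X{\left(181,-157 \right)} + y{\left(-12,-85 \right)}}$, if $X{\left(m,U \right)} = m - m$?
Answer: $8 i \approx 8.0 i$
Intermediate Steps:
$y{\left(O,z \right)} = -52 + O$ ($y{\left(O,z \right)} = O - 52 = -52 + O$)
$X{\left(m,U \right)} = 0$
$\sqrt{X{\left(181,-157 \right)} + y{\left(-12,-85 \right)}} = \sqrt{0 - 64} = \sqrt{-64} = 8 i$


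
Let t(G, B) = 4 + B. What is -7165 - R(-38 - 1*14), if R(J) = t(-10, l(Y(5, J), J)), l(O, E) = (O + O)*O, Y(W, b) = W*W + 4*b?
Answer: -74147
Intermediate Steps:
Y(W, b) = W² + 4*b
l(O, E) = 2*O² (l(O, E) = (2*O)*O = 2*O²)
R(J) = 4 + 2*(25 + 4*J)² (R(J) = 4 + 2*(5² + 4*J)² = 4 + 2*(25 + 4*J)²)
-7165 - R(-38 - 1*14) = -7165 - (4 + 2*(25 + 4*(-38 - 1*14))²) = -7165 - (4 + 2*(25 + 4*(-38 - 14))²) = -7165 - (4 + 2*(25 + 4*(-52))²) = -7165 - (4 + 2*(25 - 208)²) = -7165 - (4 + 2*(-183)²) = -7165 - (4 + 2*33489) = -7165 - (4 + 66978) = -7165 - 1*66982 = -7165 - 66982 = -74147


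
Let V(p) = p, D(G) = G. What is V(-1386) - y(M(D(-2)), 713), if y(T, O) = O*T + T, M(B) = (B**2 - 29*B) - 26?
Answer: -27090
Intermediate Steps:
M(B) = -26 + B**2 - 29*B
y(T, O) = T + O*T
V(-1386) - y(M(D(-2)), 713) = -1386 - (-26 + (-2)**2 - 29*(-2))*(1 + 713) = -1386 - (-26 + 4 + 58)*714 = -1386 - 36*714 = -1386 - 1*25704 = -1386 - 25704 = -27090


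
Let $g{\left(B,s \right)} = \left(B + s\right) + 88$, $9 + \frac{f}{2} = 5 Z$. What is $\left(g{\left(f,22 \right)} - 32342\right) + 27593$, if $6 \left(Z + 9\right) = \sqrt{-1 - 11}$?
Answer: $-4747 + \frac{10 i \sqrt{3}}{3} \approx -4747.0 + 5.7735 i$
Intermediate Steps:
$Z = -9 + \frac{i \sqrt{3}}{3}$ ($Z = -9 + \frac{\sqrt{-1 - 11}}{6} = -9 + \frac{\sqrt{-12}}{6} = -9 + \frac{2 i \sqrt{3}}{6} = -9 + \frac{i \sqrt{3}}{3} \approx -9.0 + 0.57735 i$)
$f = -108 + \frac{10 i \sqrt{3}}{3}$ ($f = -18 + 2 \cdot 5 \left(-9 + \frac{i \sqrt{3}}{3}\right) = -18 + 2 \left(-45 + \frac{5 i \sqrt{3}}{3}\right) = -18 - \left(90 - \frac{10 i \sqrt{3}}{3}\right) = -108 + \frac{10 i \sqrt{3}}{3} \approx -108.0 + 5.7735 i$)
$g{\left(B,s \right)} = 88 + B + s$
$\left(g{\left(f,22 \right)} - 32342\right) + 27593 = \left(\left(88 - \left(108 - \frac{10 i \sqrt{3}}{3}\right) + 22\right) - 32342\right) + 27593 = \left(\left(2 + \frac{10 i \sqrt{3}}{3}\right) - 32342\right) + 27593 = \left(-32340 + \frac{10 i \sqrt{3}}{3}\right) + 27593 = -4747 + \frac{10 i \sqrt{3}}{3}$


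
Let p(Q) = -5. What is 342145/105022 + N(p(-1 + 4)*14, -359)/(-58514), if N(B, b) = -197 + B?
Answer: 5012078351/1536314327 ≈ 3.2624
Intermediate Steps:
342145/105022 + N(p(-1 + 4)*14, -359)/(-58514) = 342145/105022 + (-197 - 5*14)/(-58514) = 342145*(1/105022) + (-197 - 70)*(-1/58514) = 342145/105022 - 267*(-1/58514) = 342145/105022 + 267/58514 = 5012078351/1536314327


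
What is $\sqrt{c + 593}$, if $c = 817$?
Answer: $\sqrt{1410} \approx 37.55$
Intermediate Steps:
$\sqrt{c + 593} = \sqrt{817 + 593} = \sqrt{1410}$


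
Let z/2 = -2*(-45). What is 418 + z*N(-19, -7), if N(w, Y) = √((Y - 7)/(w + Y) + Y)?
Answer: 418 + 360*I*√273/13 ≈ 418.0 + 457.55*I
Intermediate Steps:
z = 180 (z = 2*(-2*(-45)) = 2*90 = 180)
N(w, Y) = √(Y + (-7 + Y)/(Y + w)) (N(w, Y) = √((-7 + Y)/(Y + w) + Y) = √(Y + (-7 + Y)/(Y + w)))
418 + z*N(-19, -7) = 418 + 180*√((-7 - 7 - 7*(-7 - 19))/(-7 - 19)) = 418 + 180*√((-7 - 7 - 7*(-26))/(-26)) = 418 + 180*√(-(-7 - 7 + 182)/26) = 418 + 180*√(-1/26*168) = 418 + 180*√(-84/13) = 418 + 180*(2*I*√273/13) = 418 + 360*I*√273/13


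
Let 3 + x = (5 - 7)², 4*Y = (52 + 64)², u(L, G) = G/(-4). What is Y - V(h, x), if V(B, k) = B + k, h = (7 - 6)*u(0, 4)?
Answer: 3364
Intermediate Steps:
u(L, G) = -G/4 (u(L, G) = G*(-¼) = -G/4)
Y = 3364 (Y = (52 + 64)²/4 = (¼)*116² = (¼)*13456 = 3364)
h = -1 (h = (7 - 6)*(-¼*4) = 1*(-1) = -1)
x = 1 (x = -3 + (5 - 7)² = -3 + (-2)² = -3 + 4 = 1)
Y - V(h, x) = 3364 - (-1 + 1) = 3364 - 1*0 = 3364 + 0 = 3364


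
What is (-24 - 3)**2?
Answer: 729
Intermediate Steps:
(-24 - 3)**2 = (-27)**2 = 729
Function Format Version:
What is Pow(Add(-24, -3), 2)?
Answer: 729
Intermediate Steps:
Pow(Add(-24, -3), 2) = Pow(-27, 2) = 729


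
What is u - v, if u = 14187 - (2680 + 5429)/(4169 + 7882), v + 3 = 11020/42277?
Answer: 803227486213/56608903 ≈ 14189.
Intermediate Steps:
v = -115811/42277 (v = -3 + 11020/42277 = -115811/42277 ≈ -2.7393)
u = 18995492/1339 (u = 14187 - 8109/12051 = 14187 - 1*901/1339 = 14187 - 901/1339 = 18995492/1339 ≈ 14186.)
u - v = 18995492/1339 - 1*(-115811/42277) = 18995492/1339 + 115811/42277 = 803227486213/56608903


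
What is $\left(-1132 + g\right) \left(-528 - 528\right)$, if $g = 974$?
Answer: $166848$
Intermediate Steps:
$\left(-1132 + g\right) \left(-528 - 528\right) = \left(-1132 + 974\right) \left(-528 - 528\right) = - 158 \left(-528 - 528\right) = \left(-158\right) \left(-1056\right) = 166848$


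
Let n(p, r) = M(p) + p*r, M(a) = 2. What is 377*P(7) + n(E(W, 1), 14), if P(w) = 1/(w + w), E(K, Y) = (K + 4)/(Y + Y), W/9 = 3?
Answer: 3443/14 ≈ 245.93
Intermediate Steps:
W = 27 (W = 9*3 = 27)
E(K, Y) = (4 + K)/(2*Y) (E(K, Y) = (4 + K)/((2*Y)) = (4 + K)*(1/(2*Y)) = (4 + K)/(2*Y))
n(p, r) = 2 + p*r
P(w) = 1/(2*w)
377*P(7) + n(E(W, 1), 14) = 377*((½)/7) + (2 + ((½)*(4 + 27)/1)*14) = 377*((½)*(⅐)) + (2 + ((½)*1*31)*14) = 377*(1/14) + (2 + (31/2)*14) = 377/14 + (2 + 217) = 377/14 + 219 = 3443/14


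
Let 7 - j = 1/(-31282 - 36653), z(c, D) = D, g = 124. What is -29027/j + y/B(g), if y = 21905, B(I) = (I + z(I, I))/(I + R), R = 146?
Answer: 580875518085/29483852 ≈ 19701.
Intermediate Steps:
B(I) = 2*I/(146 + I) (B(I) = (I + I)/(I + 146) = (2*I)/(146 + I) = 2*I/(146 + I))
j = 475546/67935 (j = 7 - 1/(-31282 - 36653) = 7 - 1/(-67935) = 7 - 1*(-1/67935) = 7 + 1/67935 = 475546/67935 ≈ 7.0000)
-29027/j + y/B(g) = -29027/475546/67935 + 21905/((2*124/(146 + 124))) = -29027*67935/475546 + 21905/((2*124/270)) = -1971949245/475546 + 21905/((2*124*(1/270))) = -1971949245/475546 + 21905/(124/135) = -1971949245/475546 + 21905*(135/124) = -1971949245/475546 + 2957175/124 = 580875518085/29483852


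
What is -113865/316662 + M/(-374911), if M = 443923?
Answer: -61087595347/39573355694 ≈ -1.5437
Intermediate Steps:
-113865/316662 + M/(-374911) = -113865/316662 + 443923/(-374911) = -113865*1/316662 + 443923*(-1/374911) = -37955/105554 - 443923/374911 = -61087595347/39573355694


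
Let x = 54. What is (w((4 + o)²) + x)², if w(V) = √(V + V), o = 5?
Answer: 3078 + 972*√2 ≈ 4452.6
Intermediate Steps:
w(V) = √2*√V (w(V) = √(2*V) = √2*√V)
(w((4 + o)²) + x)² = (√2*√((4 + 5)²) + 54)² = (√2*√(9²) + 54)² = (√2*√81 + 54)² = (√2*9 + 54)² = (9*√2 + 54)² = (54 + 9*√2)²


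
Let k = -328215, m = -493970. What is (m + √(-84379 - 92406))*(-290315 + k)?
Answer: 305535264100 - 618530*I*√176785 ≈ 3.0554e+11 - 2.6007e+8*I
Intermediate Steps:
(m + √(-84379 - 92406))*(-290315 + k) = (-493970 + √(-84379 - 92406))*(-290315 - 328215) = (-493970 + √(-176785))*(-618530) = (-493970 + I*√176785)*(-618530) = 305535264100 - 618530*I*√176785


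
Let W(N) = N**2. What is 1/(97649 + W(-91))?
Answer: 1/105930 ≈ 9.4402e-6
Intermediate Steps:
1/(97649 + W(-91)) = 1/(97649 + (-91)**2) = 1/(97649 + 8281) = 1/105930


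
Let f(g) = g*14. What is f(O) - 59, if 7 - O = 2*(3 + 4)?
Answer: -157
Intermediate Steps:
O = -7 (O = 7 - 2*(3 + 4) = 7 - 2*7 = 7 - 1*14 = 7 - 14 = -7)
f(g) = 14*g
f(O) - 59 = 14*(-7) - 59 = -98 - 59 = -157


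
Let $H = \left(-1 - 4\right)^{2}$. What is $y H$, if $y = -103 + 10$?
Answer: $-2325$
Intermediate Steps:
$H = 25$ ($H = \left(-5\right)^{2} = 25$)
$y = -93$
$y H = \left(-93\right) 25 = -2325$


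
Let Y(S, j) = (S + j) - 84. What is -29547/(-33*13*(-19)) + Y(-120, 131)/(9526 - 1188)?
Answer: -7483573/2059486 ≈ -3.6337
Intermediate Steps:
Y(S, j) = -84 + S + j
-29547/(-33*13*(-19)) + Y(-120, 131)/(9526 - 1188) = -29547/(-33*13*(-19)) + (-84 - 120 + 131)/(9526 - 1188) = -29547/((-429*(-19))) - 73/8338 = -29547/8151 - 73*1/8338 = -29547*1/8151 - 73/8338 = -9849/2717 - 73/8338 = -7483573/2059486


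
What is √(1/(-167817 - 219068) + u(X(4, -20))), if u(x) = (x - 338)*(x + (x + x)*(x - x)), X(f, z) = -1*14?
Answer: 3*√81958117278435/386885 ≈ 70.200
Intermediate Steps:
X(f, z) = -14
u(x) = x*(-338 + x) (u(x) = (-338 + x)*(x + (2*x)*0) = (-338 + x)*(x + 0) = (-338 + x)*x = x*(-338 + x))
√(1/(-167817 - 219068) + u(X(4, -20))) = √(1/(-167817 - 219068) - 14*(-338 - 14)) = √(1/(-386885) - 14*(-352)) = √(-1/386885 + 4928) = √(1906569279/386885) = 3*√81958117278435/386885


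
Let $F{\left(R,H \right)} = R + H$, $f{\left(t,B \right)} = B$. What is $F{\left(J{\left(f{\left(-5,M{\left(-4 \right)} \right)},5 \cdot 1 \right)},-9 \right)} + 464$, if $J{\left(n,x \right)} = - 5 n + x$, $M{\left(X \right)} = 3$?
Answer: $445$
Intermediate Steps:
$J{\left(n,x \right)} = x - 5 n$
$F{\left(R,H \right)} = H + R$
$F{\left(J{\left(f{\left(-5,M{\left(-4 \right)} \right)},5 \cdot 1 \right)},-9 \right)} + 464 = \left(-9 + \left(5 \cdot 1 - 15\right)\right) + 464 = \left(-9 + \left(5 - 15\right)\right) + 464 = \left(-9 - 10\right) + 464 = -19 + 464 = 445$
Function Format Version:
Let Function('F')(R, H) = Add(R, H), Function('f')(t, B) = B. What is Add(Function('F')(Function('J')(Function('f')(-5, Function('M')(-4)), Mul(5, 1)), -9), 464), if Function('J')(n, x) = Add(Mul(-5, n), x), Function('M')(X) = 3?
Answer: 445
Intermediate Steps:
Function('J')(n, x) = Add(x, Mul(-5, n))
Function('F')(R, H) = Add(H, R)
Add(Function('F')(Function('J')(Function('f')(-5, Function('M')(-4)), Mul(5, 1)), -9), 464) = Add(Add(-9, Add(Mul(5, 1), Mul(-5, 3))), 464) = Add(Add(-9, Add(5, -15)), 464) = Add(Add(-9, -10), 464) = Add(-19, 464) = 445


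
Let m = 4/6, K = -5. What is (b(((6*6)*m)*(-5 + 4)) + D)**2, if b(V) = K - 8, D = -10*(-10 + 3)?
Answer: 3249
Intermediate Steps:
m = 2/3 (m = 4*(1/6) = 2/3 ≈ 0.66667)
D = 70 (D = -10*(-7) = 70)
b(V) = -13 (b(V) = -5 - 8 = -13)
(b(((6*6)*m)*(-5 + 4)) + D)**2 = (-13 + 70)**2 = 57**2 = 3249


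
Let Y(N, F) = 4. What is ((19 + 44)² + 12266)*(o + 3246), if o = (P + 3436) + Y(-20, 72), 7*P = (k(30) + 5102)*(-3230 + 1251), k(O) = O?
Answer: -164126531110/7 ≈ -2.3447e+10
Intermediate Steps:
P = -10156228/7 (P = ((30 + 5102)*(-3230 + 1251))/7 = (5132*(-1979))/7 = (⅐)*(-10156228) = -10156228/7 ≈ -1.4509e+6)
o = -10132148/7 (o = (-10156228/7 + 3436) + 4 = -10132176/7 + 4 = -10132148/7 ≈ -1.4475e+6)
((19 + 44)² + 12266)*(o + 3246) = ((19 + 44)² + 12266)*(-10132148/7 + 3246) = (63² + 12266)*(-10109426/7) = (3969 + 12266)*(-10109426/7) = 16235*(-10109426/7) = -164126531110/7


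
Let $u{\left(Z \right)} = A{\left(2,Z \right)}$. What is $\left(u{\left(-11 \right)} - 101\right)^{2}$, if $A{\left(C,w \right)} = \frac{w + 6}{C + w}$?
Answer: $\frac{817216}{81} \approx 10089.0$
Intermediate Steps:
$A{\left(C,w \right)} = \frac{6 + w}{C + w}$
$u{\left(Z \right)} = \frac{6 + Z}{2 + Z}$
$\left(u{\left(-11 \right)} - 101\right)^{2} = \left(\frac{6 - 11}{2 - 11} - 101\right)^{2} = \left(\frac{1}{-9} \left(-5\right) - 101\right)^{2} = \left(\left(- \frac{1}{9}\right) \left(-5\right) - 101\right)^{2} = \left(\frac{5}{9} - 101\right)^{2} = \left(- \frac{904}{9}\right)^{2} = \frac{817216}{81}$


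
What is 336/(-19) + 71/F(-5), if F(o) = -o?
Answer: -331/95 ≈ -3.4842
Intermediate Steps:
336/(-19) + 71/F(-5) = 336/(-19) + 71/((-1*(-5))) = 336*(-1/19) + 71/5 = -336/19 + 71*(⅕) = -336/19 + 71/5 = -331/95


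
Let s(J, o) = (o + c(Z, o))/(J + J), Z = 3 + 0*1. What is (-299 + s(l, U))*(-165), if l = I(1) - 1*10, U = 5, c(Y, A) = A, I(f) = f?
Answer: 148280/3 ≈ 49427.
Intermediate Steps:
Z = 3 (Z = 3 + 0 = 3)
l = -9 (l = 1 - 1*10 = 1 - 10 = -9)
s(J, o) = o/J (s(J, o) = (o + o)/(J + J) = (2*o)/((2*J)) = (2*o)*(1/(2*J)) = o/J)
(-299 + s(l, U))*(-165) = (-299 + 5/(-9))*(-165) = (-299 + 5*(-1/9))*(-165) = (-299 - 5/9)*(-165) = -2696/9*(-165) = 148280/3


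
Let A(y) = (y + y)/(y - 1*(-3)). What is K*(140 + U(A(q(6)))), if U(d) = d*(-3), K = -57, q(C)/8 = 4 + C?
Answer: -634980/83 ≈ -7650.4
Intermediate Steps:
q(C) = 32 + 8*C (q(C) = 8*(4 + C) = 32 + 8*C)
A(y) = 2*y/(3 + y) (A(y) = (2*y)/(y + 3) = (2*y)/(3 + y) = 2*y/(3 + y))
U(d) = -3*d
K*(140 + U(A(q(6)))) = -57*(140 - 6*(32 + 8*6)/(3 + (32 + 8*6))) = -57*(140 - 6*(32 + 48)/(3 + (32 + 48))) = -57*(140 - 6*80/(3 + 80)) = -57*(140 - 6*80/83) = -57*(140 - 3*160/83) = -57*(140 - 480/83) = -57*11140/83 = -634980/83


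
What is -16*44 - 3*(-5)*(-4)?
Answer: -764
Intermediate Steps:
-16*44 - 3*(-5)*(-4) = -704 + 15*(-4) = -704 - 60 = -764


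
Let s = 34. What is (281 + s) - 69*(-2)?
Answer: 453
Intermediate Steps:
(281 + s) - 69*(-2) = (281 + 34) - 69*(-2) = 315 + 138 = 453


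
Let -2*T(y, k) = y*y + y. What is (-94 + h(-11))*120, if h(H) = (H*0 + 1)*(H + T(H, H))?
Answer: -19200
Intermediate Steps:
T(y, k) = -y/2 - y²/2 (T(y, k) = -(y*y + y)/2 = -(y² + y)/2 = -(y + y²)/2 = -y/2 - y²/2)
h(H) = H - H*(1 + H)/2 (h(H) = (H*0 + 1)*(H - H*(1 + H)/2) = (0 + 1)*(H - H*(1 + H)/2) = 1*(H - H*(1 + H)/2) = H - H*(1 + H)/2)
(-94 + h(-11))*120 = (-94 + (½)*(-11)*(1 - 1*(-11)))*120 = (-94 + (½)*(-11)*(1 + 11))*120 = (-94 + (½)*(-11)*12)*120 = (-94 - 66)*120 = -160*120 = -19200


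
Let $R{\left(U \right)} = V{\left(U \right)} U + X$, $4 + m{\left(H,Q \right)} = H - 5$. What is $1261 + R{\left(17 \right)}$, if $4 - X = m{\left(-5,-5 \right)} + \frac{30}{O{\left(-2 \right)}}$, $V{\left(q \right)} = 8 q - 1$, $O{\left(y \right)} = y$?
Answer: $3589$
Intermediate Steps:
$m{\left(H,Q \right)} = -9 + H$ ($m{\left(H,Q \right)} = -4 + \left(H - 5\right) = -4 + \left(-5 + H\right) = -9 + H$)
$V{\left(q \right)} = -1 + 8 q$
$X = 33$ ($X = 4 - \left(\left(-9 - 5\right) + \frac{30}{-2}\right) = 4 - \left(-14 + 30 \left(- \frac{1}{2}\right)\right) = 4 - \left(-14 - 15\right) = 4 - -29 = 4 + 29 = 33$)
$R{\left(U \right)} = 33 + U \left(-1 + 8 U\right)$ ($R{\left(U \right)} = \left(-1 + 8 U\right) U + 33 = U \left(-1 + 8 U\right) + 33 = 33 + U \left(-1 + 8 U\right)$)
$1261 + R{\left(17 \right)} = 1261 + \left(33 + 17 \left(-1 + 8 \cdot 17\right)\right) = 1261 + \left(33 + 17 \left(-1 + 136\right)\right) = 1261 + \left(33 + 17 \cdot 135\right) = 1261 + \left(33 + 2295\right) = 1261 + 2328 = 3589$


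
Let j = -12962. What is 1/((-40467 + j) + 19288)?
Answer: -1/34141 ≈ -2.9290e-5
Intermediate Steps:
1/((-40467 + j) + 19288) = 1/((-40467 - 12962) + 19288) = 1/(-53429 + 19288) = 1/(-34141) = -1/34141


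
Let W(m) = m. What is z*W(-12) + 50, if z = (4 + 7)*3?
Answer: -346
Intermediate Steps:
z = 33 (z = 11*3 = 33)
z*W(-12) + 50 = 33*(-12) + 50 = -396 + 50 = -346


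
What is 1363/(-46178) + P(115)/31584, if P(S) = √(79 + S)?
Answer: -1363/46178 + √194/31584 ≈ -0.029075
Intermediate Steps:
1363/(-46178) + P(115)/31584 = 1363/(-46178) + √(79 + 115)/31584 = 1363*(-1/46178) + √194*(1/31584) = -1363/46178 + √194/31584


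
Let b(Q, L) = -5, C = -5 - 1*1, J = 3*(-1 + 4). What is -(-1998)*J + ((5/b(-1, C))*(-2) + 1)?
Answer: 17985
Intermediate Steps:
J = 9 (J = 3*3 = 9)
C = -6 (C = -5 - 1 = -6)
-(-1998)*J + ((5/b(-1, C))*(-2) + 1) = -(-1998)*9 + ((5/(-5))*(-2) + 1) = -111*(-162) + ((5*(-⅕))*(-2) + 1) = 17982 + (-1*(-2) + 1) = 17982 + (2 + 1) = 17982 + 3 = 17985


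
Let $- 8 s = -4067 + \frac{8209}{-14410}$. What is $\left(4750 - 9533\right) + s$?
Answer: $- \frac{492770561}{115280} \approx -4274.6$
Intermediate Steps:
$s = \frac{58613679}{115280}$ ($s = - \frac{-4067 + \frac{8209}{-14410}}{8} = - \frac{-4067 + 8209 \left(- \frac{1}{14410}\right)}{8} = - \frac{-4067 - \frac{8209}{14410}}{8} = \left(- \frac{1}{8}\right) \left(- \frac{58613679}{14410}\right) = \frac{58613679}{115280} \approx 508.45$)
$\left(4750 - 9533\right) + s = \left(4750 - 9533\right) + \frac{58613679}{115280} = -4783 + \frac{58613679}{115280} = - \frac{492770561}{115280}$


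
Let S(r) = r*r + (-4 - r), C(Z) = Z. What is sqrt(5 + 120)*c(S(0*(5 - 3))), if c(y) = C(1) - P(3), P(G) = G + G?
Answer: -25*sqrt(5) ≈ -55.902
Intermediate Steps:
P(G) = 2*G
S(r) = -4 + r**2 - r (S(r) = r**2 + (-4 - r) = -4 + r**2 - r)
c(y) = -5 (c(y) = 1 - 2*3 = 1 - 1*6 = 1 - 6 = -5)
sqrt(5 + 120)*c(S(0*(5 - 3))) = sqrt(5 + 120)*(-5) = sqrt(125)*(-5) = (5*sqrt(5))*(-5) = -25*sqrt(5)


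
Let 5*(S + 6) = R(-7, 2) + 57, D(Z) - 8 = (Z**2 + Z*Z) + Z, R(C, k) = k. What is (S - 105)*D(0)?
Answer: -3968/5 ≈ -793.60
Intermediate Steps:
D(Z) = 8 + Z + 2*Z**2 (D(Z) = 8 + ((Z**2 + Z*Z) + Z) = 8 + ((Z**2 + Z**2) + Z) = 8 + (2*Z**2 + Z) = 8 + (Z + 2*Z**2) = 8 + Z + 2*Z**2)
S = 29/5 (S = -6 + (2 + 57)/5 = -6 + (1/5)*59 = -6 + 59/5 = 29/5 ≈ 5.8000)
(S - 105)*D(0) = (29/5 - 105)*(8 + 0 + 2*0**2) = -496*(8 + 0 + 2*0)/5 = -496*(8 + 0 + 0)/5 = -496/5*8 = -3968/5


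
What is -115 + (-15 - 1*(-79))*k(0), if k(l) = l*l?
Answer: -115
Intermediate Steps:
k(l) = l**2
-115 + (-15 - 1*(-79))*k(0) = -115 + (-15 - 1*(-79))*0**2 = -115 + (-15 + 79)*0 = -115 + 64*0 = -115 + 0 = -115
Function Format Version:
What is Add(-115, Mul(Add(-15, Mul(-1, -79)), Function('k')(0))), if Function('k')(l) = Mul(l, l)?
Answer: -115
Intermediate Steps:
Function('k')(l) = Pow(l, 2)
Add(-115, Mul(Add(-15, Mul(-1, -79)), Function('k')(0))) = Add(-115, Mul(Add(-15, Mul(-1, -79)), Pow(0, 2))) = Add(-115, Mul(Add(-15, 79), 0)) = Add(-115, Mul(64, 0)) = Add(-115, 0) = -115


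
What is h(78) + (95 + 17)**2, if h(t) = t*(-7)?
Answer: 11998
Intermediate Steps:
h(t) = -7*t
h(78) + (95 + 17)**2 = -7*78 + (95 + 17)**2 = -546 + 112**2 = -546 + 12544 = 11998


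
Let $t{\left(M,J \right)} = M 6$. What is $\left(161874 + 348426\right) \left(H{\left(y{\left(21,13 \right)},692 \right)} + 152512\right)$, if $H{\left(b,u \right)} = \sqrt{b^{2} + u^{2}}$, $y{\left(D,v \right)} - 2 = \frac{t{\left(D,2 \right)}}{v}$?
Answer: $77826873600 + \frac{2041200 \sqrt{5059445}}{13} \approx 7.818 \cdot 10^{10}$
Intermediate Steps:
$t{\left(M,J \right)} = 6 M$
$y{\left(D,v \right)} = 2 + \frac{6 D}{v}$
$\left(161874 + 348426\right) \left(H{\left(y{\left(21,13 \right)},692 \right)} + 152512\right) = \left(161874 + 348426\right) \left(\sqrt{\left(2 + 6 \cdot 21 \cdot \frac{1}{13}\right)^{2} + 692^{2}} + 152512\right) = 510300 \left(\sqrt{\left(2 + 6 \cdot 21 \cdot \frac{1}{13}\right)^{2} + 478864} + 152512\right) = 510300 \left(\sqrt{\left(2 + \frac{126}{13}\right)^{2} + 478864} + 152512\right) = 510300 \left(\sqrt{\left(\frac{152}{13}\right)^{2} + 478864} + 152512\right) = 510300 \left(\sqrt{\frac{23104}{169} + 478864} + 152512\right) = 510300 \left(\sqrt{\frac{80951120}{169}} + 152512\right) = 510300 \left(\frac{4 \sqrt{5059445}}{13} + 152512\right) = 510300 \left(152512 + \frac{4 \sqrt{5059445}}{13}\right) = 77826873600 + \frac{2041200 \sqrt{5059445}}{13}$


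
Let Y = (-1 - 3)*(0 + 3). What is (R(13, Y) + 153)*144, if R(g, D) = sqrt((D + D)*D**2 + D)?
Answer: 22032 + 4896*I*sqrt(3) ≈ 22032.0 + 8480.1*I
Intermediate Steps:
Y = -12 (Y = -4*3 = -12)
R(g, D) = sqrt(D + 2*D**3) (R(g, D) = sqrt((2*D)*D**2 + D) = sqrt(2*D**3 + D) = sqrt(D + 2*D**3))
(R(13, Y) + 153)*144 = (sqrt(-12 + 2*(-12)**3) + 153)*144 = (sqrt(-12 + 2*(-1728)) + 153)*144 = (sqrt(-12 - 3456) + 153)*144 = (sqrt(-3468) + 153)*144 = (34*I*sqrt(3) + 153)*144 = (153 + 34*I*sqrt(3))*144 = 22032 + 4896*I*sqrt(3)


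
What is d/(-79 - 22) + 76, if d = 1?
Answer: 7675/101 ≈ 75.990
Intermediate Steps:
d/(-79 - 22) + 76 = 1/(-79 - 22) + 76 = 1/(-101) + 76 = -1/101*1 + 76 = -1/101 + 76 = 7675/101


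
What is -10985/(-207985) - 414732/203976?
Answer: -1400289311/707065806 ≈ -1.9804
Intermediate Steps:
-10985/(-207985) - 414732/203976 = -10985*(-1/207985) - 414732*1/203976 = 2197/41597 - 34561/16998 = -1400289311/707065806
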